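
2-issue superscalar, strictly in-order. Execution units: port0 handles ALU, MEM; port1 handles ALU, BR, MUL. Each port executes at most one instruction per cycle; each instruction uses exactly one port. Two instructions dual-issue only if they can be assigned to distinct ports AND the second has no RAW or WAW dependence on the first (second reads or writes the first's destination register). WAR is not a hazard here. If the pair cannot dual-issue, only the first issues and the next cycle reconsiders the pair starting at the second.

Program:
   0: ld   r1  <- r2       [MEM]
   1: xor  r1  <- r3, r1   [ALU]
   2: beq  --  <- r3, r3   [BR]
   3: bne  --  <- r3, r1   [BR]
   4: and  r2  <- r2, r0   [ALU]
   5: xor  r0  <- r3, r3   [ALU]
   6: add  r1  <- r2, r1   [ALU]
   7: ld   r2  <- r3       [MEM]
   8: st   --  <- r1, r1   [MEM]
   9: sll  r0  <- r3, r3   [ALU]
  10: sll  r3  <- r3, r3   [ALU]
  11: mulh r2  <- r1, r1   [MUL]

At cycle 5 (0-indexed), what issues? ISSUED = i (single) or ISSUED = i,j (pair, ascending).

ISSUED = 8,9

0. ld @i0  | RAW+WAW r1
1. xor;beq @i1+i2  | pair
2. bne;and @i3+i4  | pair
3. xor;add @i5+i6  | pair
4. ld @i7  | no-port MEM/MEM
5. st;sll @i8+i9  | pair
6. sll;mulh @i10+i11  | pair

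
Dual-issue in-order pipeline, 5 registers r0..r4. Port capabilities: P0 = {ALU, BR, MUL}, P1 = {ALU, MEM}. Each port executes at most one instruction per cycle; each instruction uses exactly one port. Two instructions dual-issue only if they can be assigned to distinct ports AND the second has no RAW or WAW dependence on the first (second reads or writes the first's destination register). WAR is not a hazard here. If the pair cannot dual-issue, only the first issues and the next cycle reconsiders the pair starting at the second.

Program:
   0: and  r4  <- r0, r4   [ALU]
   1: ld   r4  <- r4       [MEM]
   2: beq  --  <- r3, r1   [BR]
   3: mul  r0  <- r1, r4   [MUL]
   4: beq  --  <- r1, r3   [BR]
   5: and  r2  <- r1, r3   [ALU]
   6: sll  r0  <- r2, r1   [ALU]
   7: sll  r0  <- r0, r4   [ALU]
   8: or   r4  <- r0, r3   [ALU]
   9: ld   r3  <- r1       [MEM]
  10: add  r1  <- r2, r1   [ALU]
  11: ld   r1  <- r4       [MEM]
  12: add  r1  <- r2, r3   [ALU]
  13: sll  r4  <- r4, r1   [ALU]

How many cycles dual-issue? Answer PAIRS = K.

[0] i0  and.ALU  -- RAW+WAW r4
[1] i1+i2  ld.MEM beq.BR  -- pair
[2] i3  mul.MUL  -- no-port MUL/BR
[3] i4+i5  beq.BR and.ALU  -- pair
[4] i6  sll.ALU  -- RAW+WAW r0
[5] i7  sll.ALU  -- RAW r0
[6] i8+i9  or.ALU ld.MEM  -- pair
[7] i10  add.ALU  -- WAW r1
[8] i11  ld.MEM  -- WAW r1
[9] i12  add.ALU  -- RAW r1
[10] i13  sll.ALU  -- tail

PAIRS = 3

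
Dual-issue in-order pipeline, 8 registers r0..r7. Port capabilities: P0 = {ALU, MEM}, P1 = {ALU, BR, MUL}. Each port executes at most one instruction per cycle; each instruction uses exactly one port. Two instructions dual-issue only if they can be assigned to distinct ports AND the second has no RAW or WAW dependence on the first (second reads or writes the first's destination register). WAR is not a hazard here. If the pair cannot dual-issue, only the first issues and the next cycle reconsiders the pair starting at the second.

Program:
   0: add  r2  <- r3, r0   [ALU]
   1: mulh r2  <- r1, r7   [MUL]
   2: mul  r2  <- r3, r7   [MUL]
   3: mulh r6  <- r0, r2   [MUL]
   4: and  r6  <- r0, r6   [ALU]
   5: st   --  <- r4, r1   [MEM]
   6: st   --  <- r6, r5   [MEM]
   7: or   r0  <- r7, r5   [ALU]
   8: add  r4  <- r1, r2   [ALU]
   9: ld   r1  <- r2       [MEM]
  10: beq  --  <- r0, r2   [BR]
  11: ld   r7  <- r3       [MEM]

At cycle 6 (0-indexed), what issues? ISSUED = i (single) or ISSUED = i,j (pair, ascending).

t=0 i0:add ; WAW r2
t=1 i1:mulh ; no-port MUL/MUL
t=2 i2:mul ; no-port MUL/MUL
t=3 i3:mulh ; RAW+WAW r6
t=4 i4,i5:and;st ; dual
t=5 i6,i7:st;or ; dual
t=6 i8,i9:add;ld ; dual
t=7 i10,i11:beq;ld ; dual

ISSUED = 8,9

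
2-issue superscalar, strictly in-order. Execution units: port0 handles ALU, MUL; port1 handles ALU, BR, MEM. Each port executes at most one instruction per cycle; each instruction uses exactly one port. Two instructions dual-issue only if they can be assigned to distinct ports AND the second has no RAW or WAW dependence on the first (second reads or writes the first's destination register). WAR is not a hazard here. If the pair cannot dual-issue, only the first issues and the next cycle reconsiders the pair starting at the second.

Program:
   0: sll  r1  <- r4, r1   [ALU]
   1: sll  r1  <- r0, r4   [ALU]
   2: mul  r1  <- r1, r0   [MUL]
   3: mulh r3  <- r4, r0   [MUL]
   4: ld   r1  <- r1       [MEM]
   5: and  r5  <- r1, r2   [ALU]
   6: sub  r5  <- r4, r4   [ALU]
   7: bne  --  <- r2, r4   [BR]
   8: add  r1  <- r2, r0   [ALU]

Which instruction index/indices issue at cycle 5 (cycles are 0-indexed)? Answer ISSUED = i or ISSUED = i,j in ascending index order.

#0 head=0: sll.ALU i0 WAW r1
#1 head=1: sll.ALU i1 RAW+WAW r1
#2 head=2: mul.MUL i2 no-port MUL/MUL
#3 head=3: mulh.MUL ld.MEM i3/i4 dual
#4 head=5: and.ALU i5 WAW r5
#5 head=6: sub.ALU bne.BR i6/i7 dual
#6 head=8: add.ALU i8 tail

ISSUED = 6,7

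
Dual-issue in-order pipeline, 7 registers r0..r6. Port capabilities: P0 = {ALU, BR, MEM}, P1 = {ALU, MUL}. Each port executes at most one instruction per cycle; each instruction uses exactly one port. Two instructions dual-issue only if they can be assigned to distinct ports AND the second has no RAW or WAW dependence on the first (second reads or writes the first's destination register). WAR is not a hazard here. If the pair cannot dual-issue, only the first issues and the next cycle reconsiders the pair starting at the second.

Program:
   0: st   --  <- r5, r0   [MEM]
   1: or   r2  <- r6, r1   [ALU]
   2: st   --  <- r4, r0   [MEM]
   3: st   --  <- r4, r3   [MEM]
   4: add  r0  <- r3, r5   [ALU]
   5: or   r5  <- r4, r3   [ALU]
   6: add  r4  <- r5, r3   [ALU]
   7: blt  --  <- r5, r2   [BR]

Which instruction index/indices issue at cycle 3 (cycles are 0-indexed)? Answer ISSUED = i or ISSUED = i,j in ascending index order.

#0 head=0: st;or i0/i1 pair
#1 head=2: st i2 no-port MEM/MEM
#2 head=3: st;add i3/i4 pair
#3 head=5: or i5 RAW r5
#4 head=6: add;blt i6/i7 pair

ISSUED = 5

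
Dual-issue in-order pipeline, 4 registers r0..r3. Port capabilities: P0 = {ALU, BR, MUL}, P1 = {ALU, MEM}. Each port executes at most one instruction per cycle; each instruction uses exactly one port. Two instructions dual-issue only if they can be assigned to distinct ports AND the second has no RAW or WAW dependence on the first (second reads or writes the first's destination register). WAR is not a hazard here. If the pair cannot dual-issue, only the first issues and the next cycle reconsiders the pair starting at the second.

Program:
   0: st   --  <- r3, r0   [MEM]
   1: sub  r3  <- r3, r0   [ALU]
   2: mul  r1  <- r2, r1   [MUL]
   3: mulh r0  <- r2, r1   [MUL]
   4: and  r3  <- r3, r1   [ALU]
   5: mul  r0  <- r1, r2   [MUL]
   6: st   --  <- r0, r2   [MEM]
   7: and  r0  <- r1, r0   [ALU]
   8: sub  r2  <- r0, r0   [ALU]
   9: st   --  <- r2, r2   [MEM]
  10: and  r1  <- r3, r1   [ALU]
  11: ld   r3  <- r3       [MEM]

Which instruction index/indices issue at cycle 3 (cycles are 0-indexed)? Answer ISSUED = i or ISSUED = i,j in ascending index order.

c0: i0,i1 st.MEM+sub.ALU  dual
c1: i2 mul.MUL  no-port MUL/MUL
c2: i3,i4 mulh.MUL+and.ALU  dual
c3: i5 mul.MUL  RAW r0
c4: i6,i7 st.MEM+and.ALU  dual
c5: i8 sub.ALU  RAW r2
c6: i9,i10 st.MEM+and.ALU  dual
c7: i11 ld.MEM  tail

ISSUED = 5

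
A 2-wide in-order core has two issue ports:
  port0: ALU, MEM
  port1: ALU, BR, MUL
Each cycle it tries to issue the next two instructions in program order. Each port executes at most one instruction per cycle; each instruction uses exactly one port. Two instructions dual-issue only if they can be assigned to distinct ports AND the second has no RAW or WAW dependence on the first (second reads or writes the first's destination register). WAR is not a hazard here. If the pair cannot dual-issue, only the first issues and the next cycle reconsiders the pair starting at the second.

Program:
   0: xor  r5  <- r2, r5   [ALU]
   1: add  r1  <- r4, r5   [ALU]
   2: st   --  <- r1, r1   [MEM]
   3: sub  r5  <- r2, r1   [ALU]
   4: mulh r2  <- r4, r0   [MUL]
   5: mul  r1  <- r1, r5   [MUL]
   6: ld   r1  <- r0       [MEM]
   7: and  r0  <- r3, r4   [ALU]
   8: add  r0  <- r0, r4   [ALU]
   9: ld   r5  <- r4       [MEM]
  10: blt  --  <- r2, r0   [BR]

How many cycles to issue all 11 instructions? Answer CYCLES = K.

CYCLES = 8

t=0 i0:xor.ALU ; RAW r5
t=1 i1:add.ALU ; RAW r1
t=2 i2+i3:st.MEM;sub.ALU ; dual
t=3 i4:mulh.MUL ; no-port MUL/MUL
t=4 i5:mul.MUL ; WAW r1
t=5 i6+i7:ld.MEM;and.ALU ; dual
t=6 i8+i9:add.ALU;ld.MEM ; dual
t=7 i10:blt.BR ; tail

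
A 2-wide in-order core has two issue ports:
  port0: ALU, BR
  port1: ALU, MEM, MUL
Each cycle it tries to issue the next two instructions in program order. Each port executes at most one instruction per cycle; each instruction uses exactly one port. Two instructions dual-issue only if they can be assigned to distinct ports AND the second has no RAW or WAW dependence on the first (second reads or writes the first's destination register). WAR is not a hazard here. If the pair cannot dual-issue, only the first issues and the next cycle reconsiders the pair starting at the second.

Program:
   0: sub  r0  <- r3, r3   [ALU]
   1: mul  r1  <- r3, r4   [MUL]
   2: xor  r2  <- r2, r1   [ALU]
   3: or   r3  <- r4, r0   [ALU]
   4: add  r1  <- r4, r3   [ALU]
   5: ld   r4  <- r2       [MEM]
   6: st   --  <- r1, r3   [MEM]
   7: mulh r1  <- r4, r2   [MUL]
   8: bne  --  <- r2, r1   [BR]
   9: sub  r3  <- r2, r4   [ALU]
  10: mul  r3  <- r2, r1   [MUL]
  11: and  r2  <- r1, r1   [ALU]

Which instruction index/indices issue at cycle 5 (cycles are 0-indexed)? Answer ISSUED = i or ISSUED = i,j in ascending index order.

[0] i0+i1  sub.ALU mul.MUL  -- dual
[1] i2+i3  xor.ALU or.ALU  -- dual
[2] i4+i5  add.ALU ld.MEM  -- dual
[3] i6  st.MEM  -- no-port MEM/MUL
[4] i7  mulh.MUL  -- RAW r1
[5] i8+i9  bne.BR sub.ALU  -- dual
[6] i10+i11  mul.MUL and.ALU  -- dual

ISSUED = 8,9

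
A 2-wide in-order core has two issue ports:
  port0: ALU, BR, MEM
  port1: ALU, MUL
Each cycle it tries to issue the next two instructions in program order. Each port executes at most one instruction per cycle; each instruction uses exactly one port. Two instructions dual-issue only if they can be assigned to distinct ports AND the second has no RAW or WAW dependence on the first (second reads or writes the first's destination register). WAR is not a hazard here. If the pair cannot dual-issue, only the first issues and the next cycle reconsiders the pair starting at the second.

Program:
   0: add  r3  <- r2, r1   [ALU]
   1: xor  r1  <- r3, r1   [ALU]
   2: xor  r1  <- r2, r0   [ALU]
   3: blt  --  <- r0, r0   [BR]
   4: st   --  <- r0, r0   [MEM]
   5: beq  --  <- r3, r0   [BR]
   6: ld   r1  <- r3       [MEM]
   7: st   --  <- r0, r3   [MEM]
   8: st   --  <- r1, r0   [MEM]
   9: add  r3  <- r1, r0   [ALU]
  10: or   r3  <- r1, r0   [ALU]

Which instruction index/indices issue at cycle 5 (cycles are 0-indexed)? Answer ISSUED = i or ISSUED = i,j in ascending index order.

0. add @i0  | RAW r3
1. xor @i1  | WAW r1
2. xor blt @i2,i3  | dual
3. st @i4  | no-port MEM/BR
4. beq @i5  | no-port BR/MEM
5. ld @i6  | no-port MEM/MEM
6. st @i7  | no-port MEM/MEM
7. st add @i8,i9  | dual
8. or @i10  | tail

ISSUED = 6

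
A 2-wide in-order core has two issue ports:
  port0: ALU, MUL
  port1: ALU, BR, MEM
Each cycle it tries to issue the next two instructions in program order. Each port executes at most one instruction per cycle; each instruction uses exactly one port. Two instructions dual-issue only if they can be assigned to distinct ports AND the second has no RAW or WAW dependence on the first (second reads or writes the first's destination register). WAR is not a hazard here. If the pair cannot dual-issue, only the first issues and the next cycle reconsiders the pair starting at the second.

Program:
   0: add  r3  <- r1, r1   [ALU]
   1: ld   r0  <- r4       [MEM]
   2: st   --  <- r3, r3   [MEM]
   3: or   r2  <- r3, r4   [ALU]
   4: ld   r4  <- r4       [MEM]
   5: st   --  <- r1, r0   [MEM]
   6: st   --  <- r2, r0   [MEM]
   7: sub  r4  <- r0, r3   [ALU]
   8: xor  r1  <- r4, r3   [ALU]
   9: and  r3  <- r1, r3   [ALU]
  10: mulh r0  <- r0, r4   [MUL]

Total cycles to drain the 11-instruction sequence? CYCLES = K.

CYCLES = 7

[0] i0&i1  add;ld  -- dual
[1] i2&i3  st;or  -- dual
[2] i4  ld  -- no-port MEM/MEM
[3] i5  st  -- no-port MEM/MEM
[4] i6&i7  st;sub  -- dual
[5] i8  xor  -- RAW r1
[6] i9&i10  and;mulh  -- dual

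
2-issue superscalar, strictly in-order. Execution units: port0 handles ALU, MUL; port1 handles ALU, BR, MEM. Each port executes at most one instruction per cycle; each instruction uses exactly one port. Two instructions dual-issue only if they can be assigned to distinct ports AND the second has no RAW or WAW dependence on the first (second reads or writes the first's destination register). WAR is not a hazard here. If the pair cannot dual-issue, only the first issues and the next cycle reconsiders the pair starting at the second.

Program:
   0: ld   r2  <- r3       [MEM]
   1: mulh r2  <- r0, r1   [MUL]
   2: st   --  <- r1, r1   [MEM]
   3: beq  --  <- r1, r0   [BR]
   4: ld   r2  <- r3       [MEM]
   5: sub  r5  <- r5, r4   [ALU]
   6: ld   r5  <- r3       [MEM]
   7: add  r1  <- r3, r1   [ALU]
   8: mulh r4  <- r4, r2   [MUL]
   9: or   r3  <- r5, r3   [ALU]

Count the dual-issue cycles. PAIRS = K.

PAIRS = 4

  cy0 -> i0 (ld.MEM) WAW r2
  cy1 -> i1&i2 (mulh.MUL;st.MEM) dual
  cy2 -> i3 (beq.BR) no-port BR/MEM
  cy3 -> i4&i5 (ld.MEM;sub.ALU) dual
  cy4 -> i6&i7 (ld.MEM;add.ALU) dual
  cy5 -> i8&i9 (mulh.MUL;or.ALU) dual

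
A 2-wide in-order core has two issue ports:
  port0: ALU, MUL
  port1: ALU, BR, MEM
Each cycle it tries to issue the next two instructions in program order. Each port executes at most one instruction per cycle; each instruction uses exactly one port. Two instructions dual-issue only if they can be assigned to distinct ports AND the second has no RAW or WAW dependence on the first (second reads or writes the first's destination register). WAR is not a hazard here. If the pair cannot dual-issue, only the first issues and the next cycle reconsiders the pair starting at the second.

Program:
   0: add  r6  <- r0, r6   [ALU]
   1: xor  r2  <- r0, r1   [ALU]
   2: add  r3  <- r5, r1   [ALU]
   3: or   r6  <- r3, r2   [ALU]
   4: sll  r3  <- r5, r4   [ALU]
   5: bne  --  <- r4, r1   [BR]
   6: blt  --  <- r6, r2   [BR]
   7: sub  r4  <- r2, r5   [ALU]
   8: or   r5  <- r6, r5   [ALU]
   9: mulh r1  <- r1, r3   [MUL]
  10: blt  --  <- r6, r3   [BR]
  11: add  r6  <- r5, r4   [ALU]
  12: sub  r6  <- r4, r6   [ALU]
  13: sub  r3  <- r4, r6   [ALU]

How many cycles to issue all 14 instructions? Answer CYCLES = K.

CYCLES = 9

  cy0 -> i0/i1 (add.ALU+xor.ALU) 2-wide
  cy1 -> i2 (add.ALU) RAW r3
  cy2 -> i3/i4 (or.ALU+sll.ALU) 2-wide
  cy3 -> i5 (bne.BR) no-port BR/BR
  cy4 -> i6/i7 (blt.BR+sub.ALU) 2-wide
  cy5 -> i8/i9 (or.ALU+mulh.MUL) 2-wide
  cy6 -> i10/i11 (blt.BR+add.ALU) 2-wide
  cy7 -> i12 (sub.ALU) RAW r6
  cy8 -> i13 (sub.ALU) tail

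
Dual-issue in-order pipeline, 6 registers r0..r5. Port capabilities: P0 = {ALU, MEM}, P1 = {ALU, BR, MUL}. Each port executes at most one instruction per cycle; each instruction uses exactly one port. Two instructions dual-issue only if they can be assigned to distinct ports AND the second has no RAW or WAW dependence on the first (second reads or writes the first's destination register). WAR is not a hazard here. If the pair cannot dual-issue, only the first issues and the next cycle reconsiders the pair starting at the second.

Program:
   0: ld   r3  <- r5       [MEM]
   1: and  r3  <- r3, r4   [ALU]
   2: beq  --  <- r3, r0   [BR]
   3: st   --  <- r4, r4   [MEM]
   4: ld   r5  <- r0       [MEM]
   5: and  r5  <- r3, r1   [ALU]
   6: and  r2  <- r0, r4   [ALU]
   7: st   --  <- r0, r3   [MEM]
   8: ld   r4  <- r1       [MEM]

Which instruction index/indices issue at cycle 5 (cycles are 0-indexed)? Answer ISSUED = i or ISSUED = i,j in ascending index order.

t=0 i0:ld ; RAW+WAW r3
t=1 i1:and ; RAW r3
t=2 i2,i3:beq/st ; 2-wide
t=3 i4:ld ; WAW r5
t=4 i5,i6:and/and ; 2-wide
t=5 i7:st ; no-port MEM/MEM
t=6 i8:ld ; tail

ISSUED = 7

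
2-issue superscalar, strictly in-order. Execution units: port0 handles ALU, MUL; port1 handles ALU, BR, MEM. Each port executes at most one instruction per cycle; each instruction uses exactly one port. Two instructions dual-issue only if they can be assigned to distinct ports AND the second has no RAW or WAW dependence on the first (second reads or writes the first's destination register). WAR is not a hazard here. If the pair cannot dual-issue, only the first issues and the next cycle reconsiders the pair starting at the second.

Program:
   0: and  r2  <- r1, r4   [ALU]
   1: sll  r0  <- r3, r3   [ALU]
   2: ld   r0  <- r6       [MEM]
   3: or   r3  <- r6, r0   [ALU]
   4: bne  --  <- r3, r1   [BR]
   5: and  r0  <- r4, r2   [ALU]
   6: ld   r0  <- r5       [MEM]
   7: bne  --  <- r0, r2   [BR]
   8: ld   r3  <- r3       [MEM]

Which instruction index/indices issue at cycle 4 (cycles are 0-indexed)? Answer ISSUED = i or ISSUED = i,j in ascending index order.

ISSUED = 6

  cy0 -> i0&i1 (and.ALU sll.ALU) pair
  cy1 -> i2 (ld.MEM) RAW r0
  cy2 -> i3 (or.ALU) RAW r3
  cy3 -> i4&i5 (bne.BR and.ALU) pair
  cy4 -> i6 (ld.MEM) no-port MEM/BR
  cy5 -> i7 (bne.BR) no-port BR/MEM
  cy6 -> i8 (ld.MEM) tail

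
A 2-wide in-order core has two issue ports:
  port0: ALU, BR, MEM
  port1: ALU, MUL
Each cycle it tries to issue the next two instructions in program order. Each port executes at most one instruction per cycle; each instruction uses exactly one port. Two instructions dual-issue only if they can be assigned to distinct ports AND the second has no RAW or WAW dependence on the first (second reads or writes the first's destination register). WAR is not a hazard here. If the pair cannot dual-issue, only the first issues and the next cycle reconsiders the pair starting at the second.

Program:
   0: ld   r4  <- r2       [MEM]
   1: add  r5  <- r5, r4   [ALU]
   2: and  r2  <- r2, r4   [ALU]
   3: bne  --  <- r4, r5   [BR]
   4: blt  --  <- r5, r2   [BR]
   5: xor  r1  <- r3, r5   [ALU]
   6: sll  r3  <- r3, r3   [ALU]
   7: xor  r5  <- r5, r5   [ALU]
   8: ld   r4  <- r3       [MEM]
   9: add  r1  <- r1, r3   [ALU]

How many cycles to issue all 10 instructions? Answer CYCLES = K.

t=0 i0:ld ; RAW r4
t=1 i1&i2:add/and ; pair
t=2 i3:bne ; no-port BR/BR
t=3 i4&i5:blt/xor ; pair
t=4 i6&i7:sll/xor ; pair
t=5 i8&i9:ld/add ; pair

CYCLES = 6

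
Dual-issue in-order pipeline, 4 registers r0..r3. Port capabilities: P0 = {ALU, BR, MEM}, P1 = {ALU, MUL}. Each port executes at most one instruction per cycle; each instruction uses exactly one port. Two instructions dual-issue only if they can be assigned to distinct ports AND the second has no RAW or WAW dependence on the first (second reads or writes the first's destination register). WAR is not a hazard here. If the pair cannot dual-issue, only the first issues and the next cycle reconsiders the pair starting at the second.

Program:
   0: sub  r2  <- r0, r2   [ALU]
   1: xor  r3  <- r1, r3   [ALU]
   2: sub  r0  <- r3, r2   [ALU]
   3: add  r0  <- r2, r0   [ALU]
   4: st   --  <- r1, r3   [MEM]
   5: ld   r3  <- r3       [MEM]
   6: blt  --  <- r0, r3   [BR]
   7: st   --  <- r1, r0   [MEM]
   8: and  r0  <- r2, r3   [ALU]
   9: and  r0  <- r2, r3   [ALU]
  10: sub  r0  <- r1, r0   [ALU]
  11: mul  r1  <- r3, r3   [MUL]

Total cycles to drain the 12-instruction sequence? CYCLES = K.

CYCLES = 8

[0] i0&i1  sub.ALU+xor.ALU  -- dual
[1] i2  sub.ALU  -- RAW+WAW r0
[2] i3&i4  add.ALU+st.MEM  -- dual
[3] i5  ld.MEM  -- no-port MEM/BR
[4] i6  blt.BR  -- no-port BR/MEM
[5] i7&i8  st.MEM+and.ALU  -- dual
[6] i9  and.ALU  -- RAW+WAW r0
[7] i10&i11  sub.ALU+mul.MUL  -- dual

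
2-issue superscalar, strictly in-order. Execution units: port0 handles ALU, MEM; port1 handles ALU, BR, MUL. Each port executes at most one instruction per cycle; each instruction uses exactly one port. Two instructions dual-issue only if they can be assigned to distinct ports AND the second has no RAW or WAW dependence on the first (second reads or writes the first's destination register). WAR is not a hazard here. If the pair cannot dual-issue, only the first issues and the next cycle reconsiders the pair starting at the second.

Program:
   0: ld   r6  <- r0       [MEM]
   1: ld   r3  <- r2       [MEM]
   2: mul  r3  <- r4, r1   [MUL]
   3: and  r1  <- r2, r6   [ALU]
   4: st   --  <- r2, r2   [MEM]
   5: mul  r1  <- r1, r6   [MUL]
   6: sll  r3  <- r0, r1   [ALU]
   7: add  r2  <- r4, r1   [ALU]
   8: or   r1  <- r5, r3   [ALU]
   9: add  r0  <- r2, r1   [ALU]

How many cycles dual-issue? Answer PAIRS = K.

c0: i0 ld.MEM  no-port MEM/MEM
c1: i1 ld.MEM  WAW r3
c2: i2/i3 mul.MUL and.ALU  2-wide
c3: i4/i5 st.MEM mul.MUL  2-wide
c4: i6/i7 sll.ALU add.ALU  2-wide
c5: i8 or.ALU  RAW r1
c6: i9 add.ALU  tail

PAIRS = 3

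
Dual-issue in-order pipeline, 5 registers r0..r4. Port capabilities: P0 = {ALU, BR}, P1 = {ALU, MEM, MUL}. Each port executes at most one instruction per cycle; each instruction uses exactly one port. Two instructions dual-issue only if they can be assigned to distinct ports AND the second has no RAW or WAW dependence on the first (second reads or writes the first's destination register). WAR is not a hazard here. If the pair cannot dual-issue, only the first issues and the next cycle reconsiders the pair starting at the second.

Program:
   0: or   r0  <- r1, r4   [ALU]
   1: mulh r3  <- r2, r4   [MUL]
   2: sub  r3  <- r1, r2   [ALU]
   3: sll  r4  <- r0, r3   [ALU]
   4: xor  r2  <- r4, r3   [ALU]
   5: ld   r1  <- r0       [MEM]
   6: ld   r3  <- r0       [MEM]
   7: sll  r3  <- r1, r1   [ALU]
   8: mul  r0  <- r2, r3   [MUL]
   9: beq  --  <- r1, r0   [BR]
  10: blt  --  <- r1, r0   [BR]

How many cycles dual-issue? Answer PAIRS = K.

PAIRS = 2

  cy0 -> i0/i1 (or;mulh) 2-wide
  cy1 -> i2 (sub) RAW r3
  cy2 -> i3 (sll) RAW r4
  cy3 -> i4/i5 (xor;ld) 2-wide
  cy4 -> i6 (ld) WAW r3
  cy5 -> i7 (sll) RAW r3
  cy6 -> i8 (mul) RAW r0
  cy7 -> i9 (beq) no-port BR/BR
  cy8 -> i10 (blt) tail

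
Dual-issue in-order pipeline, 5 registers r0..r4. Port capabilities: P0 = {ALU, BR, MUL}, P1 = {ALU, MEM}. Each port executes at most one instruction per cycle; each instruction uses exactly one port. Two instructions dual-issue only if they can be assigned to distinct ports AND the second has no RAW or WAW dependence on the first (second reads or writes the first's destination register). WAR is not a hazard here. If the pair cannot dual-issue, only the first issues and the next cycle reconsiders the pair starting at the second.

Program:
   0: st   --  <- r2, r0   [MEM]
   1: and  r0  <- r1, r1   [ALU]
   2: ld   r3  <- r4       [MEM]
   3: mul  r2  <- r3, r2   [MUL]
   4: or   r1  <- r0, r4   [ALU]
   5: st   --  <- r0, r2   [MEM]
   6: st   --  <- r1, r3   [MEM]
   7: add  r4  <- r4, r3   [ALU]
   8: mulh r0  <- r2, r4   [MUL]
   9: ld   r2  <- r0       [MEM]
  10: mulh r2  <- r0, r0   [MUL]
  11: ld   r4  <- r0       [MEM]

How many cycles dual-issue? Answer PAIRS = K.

PAIRS = 4

[0] i0&i1  st;and  -- dual
[1] i2  ld  -- RAW r3
[2] i3&i4  mul;or  -- dual
[3] i5  st  -- no-port MEM/MEM
[4] i6&i7  st;add  -- dual
[5] i8  mulh  -- RAW r0
[6] i9  ld  -- WAW r2
[7] i10&i11  mulh;ld  -- dual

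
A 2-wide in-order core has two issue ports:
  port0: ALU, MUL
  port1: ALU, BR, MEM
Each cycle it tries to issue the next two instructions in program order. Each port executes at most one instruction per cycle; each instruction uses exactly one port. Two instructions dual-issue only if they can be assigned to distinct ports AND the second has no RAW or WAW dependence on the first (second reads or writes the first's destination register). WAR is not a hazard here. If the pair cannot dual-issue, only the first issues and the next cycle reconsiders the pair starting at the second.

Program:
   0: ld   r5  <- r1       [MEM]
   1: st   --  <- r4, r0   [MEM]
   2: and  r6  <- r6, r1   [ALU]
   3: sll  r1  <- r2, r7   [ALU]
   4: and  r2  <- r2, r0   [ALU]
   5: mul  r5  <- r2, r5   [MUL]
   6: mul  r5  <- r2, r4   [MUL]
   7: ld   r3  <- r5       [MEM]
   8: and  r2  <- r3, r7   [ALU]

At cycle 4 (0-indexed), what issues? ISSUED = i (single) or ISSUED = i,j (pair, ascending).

0. ld @i0  | no-port MEM/MEM
1. st/and @i1&i2  | dual
2. sll/and @i3&i4  | dual
3. mul @i5  | no-port MUL/MUL
4. mul @i6  | RAW r5
5. ld @i7  | RAW r3
6. and @i8  | tail

ISSUED = 6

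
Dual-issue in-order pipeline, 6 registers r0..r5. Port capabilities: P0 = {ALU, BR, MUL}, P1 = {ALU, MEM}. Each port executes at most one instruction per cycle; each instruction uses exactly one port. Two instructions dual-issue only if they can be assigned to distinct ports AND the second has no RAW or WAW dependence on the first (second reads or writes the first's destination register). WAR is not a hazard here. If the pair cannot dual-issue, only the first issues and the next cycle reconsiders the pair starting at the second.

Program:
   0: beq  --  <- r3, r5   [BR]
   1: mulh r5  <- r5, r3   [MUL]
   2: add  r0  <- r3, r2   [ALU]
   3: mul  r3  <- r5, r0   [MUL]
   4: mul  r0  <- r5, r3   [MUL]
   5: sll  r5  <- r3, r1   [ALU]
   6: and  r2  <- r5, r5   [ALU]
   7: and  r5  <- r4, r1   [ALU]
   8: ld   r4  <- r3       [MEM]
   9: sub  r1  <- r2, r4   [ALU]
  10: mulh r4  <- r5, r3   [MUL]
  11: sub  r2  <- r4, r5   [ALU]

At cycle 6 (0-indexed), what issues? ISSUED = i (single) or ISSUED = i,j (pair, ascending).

ISSUED = 9,10

t=0 i0:beq.BR ; no-port BR/MUL
t=1 i1&i2:mulh.MUL;add.ALU ; dual
t=2 i3:mul.MUL ; no-port MUL/MUL
t=3 i4&i5:mul.MUL;sll.ALU ; dual
t=4 i6&i7:and.ALU;and.ALU ; dual
t=5 i8:ld.MEM ; RAW r4
t=6 i9&i10:sub.ALU;mulh.MUL ; dual
t=7 i11:sub.ALU ; tail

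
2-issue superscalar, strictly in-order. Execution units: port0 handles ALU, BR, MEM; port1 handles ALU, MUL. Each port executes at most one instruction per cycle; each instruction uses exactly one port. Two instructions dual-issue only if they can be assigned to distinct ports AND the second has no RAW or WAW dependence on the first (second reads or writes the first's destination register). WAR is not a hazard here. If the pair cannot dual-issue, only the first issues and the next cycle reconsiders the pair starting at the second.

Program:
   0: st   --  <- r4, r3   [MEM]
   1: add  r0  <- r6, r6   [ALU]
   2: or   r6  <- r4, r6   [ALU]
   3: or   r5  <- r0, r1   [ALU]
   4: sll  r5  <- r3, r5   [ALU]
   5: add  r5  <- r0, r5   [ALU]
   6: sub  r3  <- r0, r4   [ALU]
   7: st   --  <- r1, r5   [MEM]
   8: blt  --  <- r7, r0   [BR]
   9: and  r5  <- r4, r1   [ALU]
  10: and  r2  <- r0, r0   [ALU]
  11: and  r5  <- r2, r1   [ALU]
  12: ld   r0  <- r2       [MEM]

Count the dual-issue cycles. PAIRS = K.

PAIRS = 5

t=0 i0,i1:st.MEM add.ALU ; pair
t=1 i2,i3:or.ALU or.ALU ; pair
t=2 i4:sll.ALU ; RAW+WAW r5
t=3 i5,i6:add.ALU sub.ALU ; pair
t=4 i7:st.MEM ; no-port MEM/BR
t=5 i8,i9:blt.BR and.ALU ; pair
t=6 i10:and.ALU ; RAW r2
t=7 i11,i12:and.ALU ld.MEM ; pair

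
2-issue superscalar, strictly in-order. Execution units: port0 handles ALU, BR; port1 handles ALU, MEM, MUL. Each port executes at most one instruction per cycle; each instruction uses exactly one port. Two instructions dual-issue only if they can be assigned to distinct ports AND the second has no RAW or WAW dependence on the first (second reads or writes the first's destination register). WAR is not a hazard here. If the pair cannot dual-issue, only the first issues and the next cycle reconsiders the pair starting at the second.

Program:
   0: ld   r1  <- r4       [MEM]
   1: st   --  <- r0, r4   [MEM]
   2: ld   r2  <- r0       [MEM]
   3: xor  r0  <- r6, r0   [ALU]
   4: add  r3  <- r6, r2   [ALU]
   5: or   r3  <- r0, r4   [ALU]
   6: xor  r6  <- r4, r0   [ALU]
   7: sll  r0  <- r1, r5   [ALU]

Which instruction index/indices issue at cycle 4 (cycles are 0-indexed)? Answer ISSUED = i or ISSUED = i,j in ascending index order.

ISSUED = 5,6

[0] i0  ld.MEM  -- no-port MEM/MEM
[1] i1  st.MEM  -- no-port MEM/MEM
[2] i2,i3  ld.MEM+xor.ALU  -- dual
[3] i4  add.ALU  -- WAW r3
[4] i5,i6  or.ALU+xor.ALU  -- dual
[5] i7  sll.ALU  -- tail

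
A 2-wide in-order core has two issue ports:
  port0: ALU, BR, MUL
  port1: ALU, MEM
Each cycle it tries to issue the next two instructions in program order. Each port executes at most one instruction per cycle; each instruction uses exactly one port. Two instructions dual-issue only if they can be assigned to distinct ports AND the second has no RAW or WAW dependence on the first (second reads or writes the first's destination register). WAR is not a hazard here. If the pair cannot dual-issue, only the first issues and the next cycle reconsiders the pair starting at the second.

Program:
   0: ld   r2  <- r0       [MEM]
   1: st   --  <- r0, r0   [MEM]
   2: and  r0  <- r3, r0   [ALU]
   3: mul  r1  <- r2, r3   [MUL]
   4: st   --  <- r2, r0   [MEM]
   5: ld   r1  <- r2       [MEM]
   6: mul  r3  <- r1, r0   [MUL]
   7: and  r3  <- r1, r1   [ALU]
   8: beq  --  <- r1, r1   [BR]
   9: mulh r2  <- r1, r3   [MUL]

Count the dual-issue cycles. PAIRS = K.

PAIRS = 3

0. ld.MEM @i0  | no-port MEM/MEM
1. st.MEM;and.ALU @i1&i2  | pair
2. mul.MUL;st.MEM @i3&i4  | pair
3. ld.MEM @i5  | RAW r1
4. mul.MUL @i6  | WAW r3
5. and.ALU;beq.BR @i7&i8  | pair
6. mulh.MUL @i9  | tail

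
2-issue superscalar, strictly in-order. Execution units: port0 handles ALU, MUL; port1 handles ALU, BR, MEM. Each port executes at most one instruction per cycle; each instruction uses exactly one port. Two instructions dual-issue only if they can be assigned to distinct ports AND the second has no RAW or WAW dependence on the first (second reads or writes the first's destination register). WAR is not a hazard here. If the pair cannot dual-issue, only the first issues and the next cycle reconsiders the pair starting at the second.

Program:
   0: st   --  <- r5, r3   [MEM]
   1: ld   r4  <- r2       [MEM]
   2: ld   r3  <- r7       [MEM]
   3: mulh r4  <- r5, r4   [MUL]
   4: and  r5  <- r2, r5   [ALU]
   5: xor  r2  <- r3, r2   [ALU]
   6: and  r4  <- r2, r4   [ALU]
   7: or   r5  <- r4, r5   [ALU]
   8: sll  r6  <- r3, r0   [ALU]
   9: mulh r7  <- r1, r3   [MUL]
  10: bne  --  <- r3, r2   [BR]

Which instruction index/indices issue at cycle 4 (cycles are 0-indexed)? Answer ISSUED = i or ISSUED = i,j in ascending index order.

ISSUED = 6

t=0 i0:st ; no-port MEM/MEM
t=1 i1:ld ; no-port MEM/MEM
t=2 i2&i3:ld/mulh ; pair
t=3 i4&i5:and/xor ; pair
t=4 i6:and ; RAW r4
t=5 i7&i8:or/sll ; pair
t=6 i9&i10:mulh/bne ; pair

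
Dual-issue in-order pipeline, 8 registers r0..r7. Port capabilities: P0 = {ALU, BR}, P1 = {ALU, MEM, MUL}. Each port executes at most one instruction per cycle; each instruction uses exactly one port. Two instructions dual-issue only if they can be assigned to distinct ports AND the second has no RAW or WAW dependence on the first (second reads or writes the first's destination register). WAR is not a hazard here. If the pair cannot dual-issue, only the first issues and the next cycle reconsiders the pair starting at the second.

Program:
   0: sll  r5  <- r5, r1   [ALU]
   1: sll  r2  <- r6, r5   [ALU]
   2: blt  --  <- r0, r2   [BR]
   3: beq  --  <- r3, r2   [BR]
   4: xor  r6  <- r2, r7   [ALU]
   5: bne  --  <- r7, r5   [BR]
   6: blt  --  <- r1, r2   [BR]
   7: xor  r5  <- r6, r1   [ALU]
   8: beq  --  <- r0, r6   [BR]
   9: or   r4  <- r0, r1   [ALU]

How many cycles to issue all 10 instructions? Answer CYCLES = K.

[0] i0  sll  -- RAW r5
[1] i1  sll  -- RAW r2
[2] i2  blt  -- no-port BR/BR
[3] i3&i4  beq xor  -- dual
[4] i5  bne  -- no-port BR/BR
[5] i6&i7  blt xor  -- dual
[6] i8&i9  beq or  -- dual

CYCLES = 7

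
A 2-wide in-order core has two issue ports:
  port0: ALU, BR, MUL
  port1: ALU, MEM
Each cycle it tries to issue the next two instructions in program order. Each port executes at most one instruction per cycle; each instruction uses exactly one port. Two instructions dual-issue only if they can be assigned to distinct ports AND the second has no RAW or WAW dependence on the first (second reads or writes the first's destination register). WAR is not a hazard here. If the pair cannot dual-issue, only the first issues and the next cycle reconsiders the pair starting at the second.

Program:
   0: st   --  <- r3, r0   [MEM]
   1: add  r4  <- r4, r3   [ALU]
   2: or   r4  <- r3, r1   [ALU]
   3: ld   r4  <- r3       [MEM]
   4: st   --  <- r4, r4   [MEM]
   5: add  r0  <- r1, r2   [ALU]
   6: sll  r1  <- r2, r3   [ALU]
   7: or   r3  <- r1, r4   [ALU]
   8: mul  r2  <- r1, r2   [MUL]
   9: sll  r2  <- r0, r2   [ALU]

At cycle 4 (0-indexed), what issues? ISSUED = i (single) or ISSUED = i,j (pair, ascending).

c0: i0&i1 st.MEM/add.ALU  pair
c1: i2 or.ALU  WAW r4
c2: i3 ld.MEM  no-port MEM/MEM
c3: i4&i5 st.MEM/add.ALU  pair
c4: i6 sll.ALU  RAW r1
c5: i7&i8 or.ALU/mul.MUL  pair
c6: i9 sll.ALU  tail

ISSUED = 6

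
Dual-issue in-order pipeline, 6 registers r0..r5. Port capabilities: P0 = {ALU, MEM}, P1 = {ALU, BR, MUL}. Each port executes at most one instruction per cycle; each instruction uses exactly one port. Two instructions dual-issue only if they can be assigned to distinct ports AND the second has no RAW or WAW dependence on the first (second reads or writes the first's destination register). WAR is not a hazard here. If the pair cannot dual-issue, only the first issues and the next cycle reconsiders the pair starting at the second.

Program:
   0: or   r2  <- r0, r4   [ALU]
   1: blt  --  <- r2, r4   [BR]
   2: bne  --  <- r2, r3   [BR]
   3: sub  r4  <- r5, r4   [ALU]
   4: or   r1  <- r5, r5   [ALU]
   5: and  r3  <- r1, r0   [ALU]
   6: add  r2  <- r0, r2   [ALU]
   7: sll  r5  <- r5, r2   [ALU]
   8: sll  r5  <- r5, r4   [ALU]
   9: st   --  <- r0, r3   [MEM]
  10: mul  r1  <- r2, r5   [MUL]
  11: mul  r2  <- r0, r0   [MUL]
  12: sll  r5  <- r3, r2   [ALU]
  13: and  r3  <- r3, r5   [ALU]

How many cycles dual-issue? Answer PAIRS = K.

PAIRS = 3

#0 head=0: or i0 RAW r2
#1 head=1: blt i1 no-port BR/BR
#2 head=2: bne sub i2,i3 2-wide
#3 head=4: or i4 RAW r1
#4 head=5: and add i5,i6 2-wide
#5 head=7: sll i7 RAW+WAW r5
#6 head=8: sll st i8,i9 2-wide
#7 head=10: mul i10 no-port MUL/MUL
#8 head=11: mul i11 RAW r2
#9 head=12: sll i12 RAW r5
#10 head=13: and i13 tail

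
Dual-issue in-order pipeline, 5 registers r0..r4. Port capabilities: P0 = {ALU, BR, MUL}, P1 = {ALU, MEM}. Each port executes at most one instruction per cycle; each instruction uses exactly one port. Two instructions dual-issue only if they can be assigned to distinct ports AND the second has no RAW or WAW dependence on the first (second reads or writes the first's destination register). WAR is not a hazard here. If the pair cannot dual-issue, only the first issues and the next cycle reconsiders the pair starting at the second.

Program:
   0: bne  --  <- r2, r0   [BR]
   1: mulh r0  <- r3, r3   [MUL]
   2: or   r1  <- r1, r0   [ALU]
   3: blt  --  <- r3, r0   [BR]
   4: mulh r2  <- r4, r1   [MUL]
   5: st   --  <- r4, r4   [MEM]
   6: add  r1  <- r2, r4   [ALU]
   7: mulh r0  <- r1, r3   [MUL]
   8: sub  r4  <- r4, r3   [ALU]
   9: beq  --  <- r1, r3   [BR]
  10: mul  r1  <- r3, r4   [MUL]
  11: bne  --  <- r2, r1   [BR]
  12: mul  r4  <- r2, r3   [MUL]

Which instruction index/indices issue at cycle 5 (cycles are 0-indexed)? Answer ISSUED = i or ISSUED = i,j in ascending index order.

t=0 i0:bne ; no-port BR/MUL
t=1 i1:mulh ; RAW r0
t=2 i2/i3:or;blt ; 2-wide
t=3 i4/i5:mulh;st ; 2-wide
t=4 i6:add ; RAW r1
t=5 i7/i8:mulh;sub ; 2-wide
t=6 i9:beq ; no-port BR/MUL
t=7 i10:mul ; no-port MUL/BR
t=8 i11:bne ; no-port BR/MUL
t=9 i12:mul ; tail

ISSUED = 7,8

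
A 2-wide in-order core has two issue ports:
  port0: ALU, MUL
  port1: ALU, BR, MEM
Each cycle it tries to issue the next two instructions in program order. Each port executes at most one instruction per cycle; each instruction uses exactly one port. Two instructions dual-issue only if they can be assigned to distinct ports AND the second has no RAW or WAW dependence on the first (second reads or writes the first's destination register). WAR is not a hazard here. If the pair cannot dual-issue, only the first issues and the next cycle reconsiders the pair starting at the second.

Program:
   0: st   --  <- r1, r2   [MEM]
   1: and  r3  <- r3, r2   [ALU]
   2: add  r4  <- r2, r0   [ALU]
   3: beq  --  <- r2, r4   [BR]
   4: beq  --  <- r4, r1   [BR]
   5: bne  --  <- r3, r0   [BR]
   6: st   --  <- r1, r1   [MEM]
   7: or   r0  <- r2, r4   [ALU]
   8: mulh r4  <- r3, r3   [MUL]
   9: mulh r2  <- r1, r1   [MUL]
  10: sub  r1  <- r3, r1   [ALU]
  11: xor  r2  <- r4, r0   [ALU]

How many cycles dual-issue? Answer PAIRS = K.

[0] i0,i1  st+and  -- dual
[1] i2  add  -- RAW r4
[2] i3  beq  -- no-port BR/BR
[3] i4  beq  -- no-port BR/BR
[4] i5  bne  -- no-port BR/MEM
[5] i6,i7  st+or  -- dual
[6] i8  mulh  -- no-port MUL/MUL
[7] i9,i10  mulh+sub  -- dual
[8] i11  xor  -- tail

PAIRS = 3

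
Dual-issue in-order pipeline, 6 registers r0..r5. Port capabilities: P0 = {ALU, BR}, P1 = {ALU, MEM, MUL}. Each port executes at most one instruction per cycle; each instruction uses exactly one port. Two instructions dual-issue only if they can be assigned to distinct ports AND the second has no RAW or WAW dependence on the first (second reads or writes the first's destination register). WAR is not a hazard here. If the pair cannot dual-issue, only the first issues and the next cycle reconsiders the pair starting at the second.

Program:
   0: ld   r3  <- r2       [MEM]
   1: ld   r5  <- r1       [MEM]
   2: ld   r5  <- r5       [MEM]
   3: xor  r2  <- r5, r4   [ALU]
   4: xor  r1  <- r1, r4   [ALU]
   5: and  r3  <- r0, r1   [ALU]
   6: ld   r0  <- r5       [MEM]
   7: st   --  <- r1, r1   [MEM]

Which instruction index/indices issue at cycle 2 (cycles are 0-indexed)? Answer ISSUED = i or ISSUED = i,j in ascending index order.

ISSUED = 2

t=0 i0:ld ; no-port MEM/MEM
t=1 i1:ld ; no-port MEM/MEM
t=2 i2:ld ; RAW r5
t=3 i3/i4:xor;xor ; dual
t=4 i5/i6:and;ld ; dual
t=5 i7:st ; tail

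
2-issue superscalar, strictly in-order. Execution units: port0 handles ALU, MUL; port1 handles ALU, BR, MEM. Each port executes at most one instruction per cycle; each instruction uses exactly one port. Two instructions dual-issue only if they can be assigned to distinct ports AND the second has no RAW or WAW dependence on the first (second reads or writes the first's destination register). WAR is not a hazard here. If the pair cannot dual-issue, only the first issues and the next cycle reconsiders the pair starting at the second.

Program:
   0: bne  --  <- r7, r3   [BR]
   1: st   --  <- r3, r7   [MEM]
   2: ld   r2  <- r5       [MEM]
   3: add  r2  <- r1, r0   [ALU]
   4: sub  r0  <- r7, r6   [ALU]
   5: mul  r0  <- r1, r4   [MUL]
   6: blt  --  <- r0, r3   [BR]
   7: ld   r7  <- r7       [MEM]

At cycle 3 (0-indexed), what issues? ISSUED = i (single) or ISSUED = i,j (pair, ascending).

  cy0 -> i0 (bne) no-port BR/MEM
  cy1 -> i1 (st) no-port MEM/MEM
  cy2 -> i2 (ld) WAW r2
  cy3 -> i3&i4 (add;sub) pair
  cy4 -> i5 (mul) RAW r0
  cy5 -> i6 (blt) no-port BR/MEM
  cy6 -> i7 (ld) tail

ISSUED = 3,4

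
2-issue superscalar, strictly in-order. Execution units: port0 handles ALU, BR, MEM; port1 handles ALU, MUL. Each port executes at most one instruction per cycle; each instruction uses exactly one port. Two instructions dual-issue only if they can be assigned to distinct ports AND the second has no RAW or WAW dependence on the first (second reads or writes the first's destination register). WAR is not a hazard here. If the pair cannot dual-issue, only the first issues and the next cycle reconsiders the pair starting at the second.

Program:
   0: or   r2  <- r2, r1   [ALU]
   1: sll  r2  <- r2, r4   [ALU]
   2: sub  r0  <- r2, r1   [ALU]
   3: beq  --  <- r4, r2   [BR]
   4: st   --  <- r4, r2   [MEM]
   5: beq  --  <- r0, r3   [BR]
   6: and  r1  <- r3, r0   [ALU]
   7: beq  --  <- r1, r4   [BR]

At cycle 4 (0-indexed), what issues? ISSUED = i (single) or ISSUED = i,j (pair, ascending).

#0 head=0: or i0 RAW+WAW r2
#1 head=1: sll i1 RAW r2
#2 head=2: sub;beq i2/i3 dual
#3 head=4: st i4 no-port MEM/BR
#4 head=5: beq;and i5/i6 dual
#5 head=7: beq i7 tail

ISSUED = 5,6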